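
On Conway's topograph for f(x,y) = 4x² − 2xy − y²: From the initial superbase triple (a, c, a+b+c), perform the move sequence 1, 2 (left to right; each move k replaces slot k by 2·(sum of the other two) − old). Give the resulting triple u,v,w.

start (4,-1,1) = (f(1,0),f(0,1),f(1,1))
replace slot 1: 2·((-1)+1) − 4 = -4 → (-4,-1,1)
replace slot 2: 2·((-4)+1) − (-1) = -5 → (-4,-5,1)

-4,-5,1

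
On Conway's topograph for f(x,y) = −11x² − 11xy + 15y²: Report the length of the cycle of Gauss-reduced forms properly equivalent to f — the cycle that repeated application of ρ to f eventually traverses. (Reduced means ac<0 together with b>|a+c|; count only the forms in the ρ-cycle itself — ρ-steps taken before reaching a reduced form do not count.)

D = 781, ⌊√D⌋ = 27
descent: ρ → (15,11,-11)  [lands on river]
river: ρ → (-11,11,15)
river: ρ → (15,19,-7)
river: ρ → (-7,23,9)
river: ρ → (9,13,-17)
river: ρ → (-17,21,5)
river: ρ → (5,19,-21)
river: ρ → (-21,23,3)
river: ρ → (3,25,-13)
river: ρ → (-13,27,1)
river: ρ → (1,27,-13)
river: ρ → (-13,25,3)
river: ρ → (3,23,-21)
river: ρ → (-21,19,5)
river: ρ → (5,21,-17)
river: ρ → (-17,13,9)
river: ρ → (9,23,-7)
river: ρ → (-7,19,15)
ρ-cycle length = 18 (tail of 1 descent step not counted)

18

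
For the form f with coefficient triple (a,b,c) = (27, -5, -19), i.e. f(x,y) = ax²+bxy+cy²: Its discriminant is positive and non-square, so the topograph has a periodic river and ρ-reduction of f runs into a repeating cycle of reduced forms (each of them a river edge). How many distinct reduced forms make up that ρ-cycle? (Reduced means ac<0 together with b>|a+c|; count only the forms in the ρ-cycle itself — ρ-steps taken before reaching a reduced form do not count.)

D = 2077, ⌊√D⌋ = 45
descent: ρ → (-19,43,3)  [lands on river]
river: ρ → (3,41,-33)
river: ρ → (-33,25,11)
river: ρ → (11,41,-9)
river: ρ → (-9,31,31)
river: ρ → (31,31,-9)
river: ρ → (-9,41,11)
river: ρ → (11,25,-33)
river: ρ → (-33,41,3)
river: ρ → (3,43,-19)
river: ρ → (-19,33,13)
river: ρ → (13,45,-1)
river: ρ → (-1,45,13)
river: ρ → (13,33,-19)
ρ-cycle length = 14 (tail of 1 descent step not counted)

14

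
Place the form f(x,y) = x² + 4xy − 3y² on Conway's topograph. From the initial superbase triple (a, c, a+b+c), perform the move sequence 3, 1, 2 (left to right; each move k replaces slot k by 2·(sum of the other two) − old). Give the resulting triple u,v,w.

start (1,-3,2) = (f(1,0),f(0,1),f(1,1))
replace slot 3: 2·(1+(-3)) − 2 = -6 → (1,-3,-6)
replace slot 1: 2·((-3)+(-6)) − 1 = -19 → (-19,-3,-6)
replace slot 2: 2·((-19)+(-6)) − (-3) = -47 → (-19,-47,-6)

-19,-47,-6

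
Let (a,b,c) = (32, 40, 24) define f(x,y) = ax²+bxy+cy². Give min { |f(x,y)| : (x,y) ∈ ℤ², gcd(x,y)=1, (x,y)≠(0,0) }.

translate: b→-24 (≡40 mod 64), so (32,40,24)→(32,-24,16)
flip: (32,-24,16)→(16,24,32)
translate: b→-8 (≡24 mod 32), so (16,24,32)→(16,-8,24)
reduced (well bottom): (16,-8,24) with a≤c, −a<b≤a
well minimum = a = 16

16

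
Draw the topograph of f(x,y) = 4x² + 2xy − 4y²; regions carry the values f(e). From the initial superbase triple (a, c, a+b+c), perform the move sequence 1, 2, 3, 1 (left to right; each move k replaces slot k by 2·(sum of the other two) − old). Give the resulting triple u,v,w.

start (4,-4,2) = (f(1,0),f(0,1),f(1,1))
replace slot 1: 2·((-4)+2) − 4 = -8 → (-8,-4,2)
replace slot 2: 2·((-8)+2) − (-4) = -8 → (-8,-8,2)
replace slot 3: 2·((-8)+(-8)) − 2 = -34 → (-8,-8,-34)
replace slot 1: 2·((-8)+(-34)) − (-8) = -76 → (-76,-8,-34)

-76,-8,-34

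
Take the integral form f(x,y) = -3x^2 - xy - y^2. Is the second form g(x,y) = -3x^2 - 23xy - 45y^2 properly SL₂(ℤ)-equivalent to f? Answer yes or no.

D₁ = -11, D₂ = -11
f is negative-definite; reduce −f:
−f: flip: (3,1,1)→(1,-1,3)
−f: translate: b→1 (≡-1 mod 2), so (1,-1,3)→(1,1,3)
−f: reduced (well bottom): (1,1,3) with a≤c, −a<b≤a
flip sign back: reduced form of f is (-1,-1,-3)
g is negative-definite; reduce −g:
−g: translate: b→-1 (≡23 mod 6), so (3,23,45)→(3,-1,1)
−g: flip: (3,-1,1)→(1,1,3)
−g: reduced (well bottom): (1,1,3) with a≤c, −a<b≤a
flip sign back: reduced form of g is (-1,-1,-3)
reduced forms (-1, -1, -3) vs (-1, -1, -3) ⇒ equivalent

yes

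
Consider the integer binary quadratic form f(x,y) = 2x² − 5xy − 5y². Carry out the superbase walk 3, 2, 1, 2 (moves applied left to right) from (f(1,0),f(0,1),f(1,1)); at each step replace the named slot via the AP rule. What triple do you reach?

start (2,-5,-8) = (f(1,0),f(0,1),f(1,1))
replace slot 3: 2·(2+(-5)) − (-8) = 2 → (2,-5,2)
replace slot 2: 2·(2+2) − (-5) = 13 → (2,13,2)
replace slot 1: 2·(13+2) − 2 = 28 → (28,13,2)
replace slot 2: 2·(28+2) − 13 = 47 → (28,47,2)

28,47,2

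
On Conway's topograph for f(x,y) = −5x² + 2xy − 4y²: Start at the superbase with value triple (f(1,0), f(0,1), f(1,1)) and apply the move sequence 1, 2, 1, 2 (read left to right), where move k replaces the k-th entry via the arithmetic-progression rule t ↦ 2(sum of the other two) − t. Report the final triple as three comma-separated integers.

start (-5,-4,-7) = (f(1,0),f(0,1),f(1,1))
replace slot 1: 2·((-4)+(-7)) − (-5) = -17 → (-17,-4,-7)
replace slot 2: 2·((-17)+(-7)) − (-4) = -44 → (-17,-44,-7)
replace slot 1: 2·((-44)+(-7)) − (-17) = -85 → (-85,-44,-7)
replace slot 2: 2·((-85)+(-7)) − (-44) = -140 → (-85,-140,-7)

-85,-140,-7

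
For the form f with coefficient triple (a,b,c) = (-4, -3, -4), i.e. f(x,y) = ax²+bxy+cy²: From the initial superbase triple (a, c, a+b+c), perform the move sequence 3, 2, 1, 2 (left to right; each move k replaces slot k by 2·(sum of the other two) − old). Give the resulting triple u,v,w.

start (-4,-4,-11) = (f(1,0),f(0,1),f(1,1))
replace slot 3: 2·((-4)+(-4)) − (-11) = -5 → (-4,-4,-5)
replace slot 2: 2·((-4)+(-5)) − (-4) = -14 → (-4,-14,-5)
replace slot 1: 2·((-14)+(-5)) − (-4) = -34 → (-34,-14,-5)
replace slot 2: 2·((-34)+(-5)) − (-14) = -64 → (-34,-64,-5)

-34,-64,-5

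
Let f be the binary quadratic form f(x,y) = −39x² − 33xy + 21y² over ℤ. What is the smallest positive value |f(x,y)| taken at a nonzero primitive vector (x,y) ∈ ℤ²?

descent: ρ → (21,33,-39)  [lands on river]
river: ρ → (-39,45,15)
river: ρ → (15,45,-39)
river: ρ → (-39,33,21)
river: ρ → (21,51,-21)
river: ρ → (-21,33,39)
river: ρ → (39,45,-15)
river: ρ → (-15,45,39)
river: ρ → (39,33,-21)
river: ρ → (-21,51,21)
closes: descent 1, river 10
min |a| on river = 15

15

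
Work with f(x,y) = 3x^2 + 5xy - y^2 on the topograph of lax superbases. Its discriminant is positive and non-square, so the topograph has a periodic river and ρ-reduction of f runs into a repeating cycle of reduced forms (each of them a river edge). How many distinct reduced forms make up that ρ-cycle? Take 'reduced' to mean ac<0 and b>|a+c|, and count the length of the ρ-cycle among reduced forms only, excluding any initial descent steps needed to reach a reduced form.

D = 37, ⌊√D⌋ = 6
river: ρ → (-1,5,3)
river: ρ → (3,1,-3)
river: ρ → (-3,5,1)
river: ρ → (1,5,-3)
river: ρ → (-3,1,3)
river: ρ → (3,5,-1)
ρ-cycle length = 6 (tail of 0 descent steps not counted)

6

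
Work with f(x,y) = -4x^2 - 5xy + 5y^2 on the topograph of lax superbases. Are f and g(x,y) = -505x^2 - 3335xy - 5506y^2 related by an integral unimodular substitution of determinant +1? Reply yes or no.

D₁ = 105, D₂ = 105
river cycle of f (length 6): (5, 5, -4), (-4, 3, 6), (6, 9, -1), (-1, 9, 6), (6, 3, -4), (-4, 5, 5)
river cycle of g (length 6): (-4, 3, 6), (6, 9, -1), (-1, 9, 6), (6, 3, -4), (-4, 5, 5), (5, 5, -4)
cycles coincide ⇒ equivalent

yes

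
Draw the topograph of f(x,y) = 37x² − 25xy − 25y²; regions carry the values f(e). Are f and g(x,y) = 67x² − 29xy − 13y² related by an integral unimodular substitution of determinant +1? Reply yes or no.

D₁ = 4325, D₂ = 4325
river cycle of f (length 18): (-25, 25, 37), (37, 49, -13), (-13, 55, 25), (25, 45, -23), (-23, 47, 23), (23, 45, -25), (-25, 55, 13), (13, 49, -37), (-37, 25, 25), (25, 25, -37), … (8 more)
river cycle of g (length 18): (-13, 55, 25), (25, 45, -23), (-23, 47, 23), (23, 45, -25), (-25, 55, 13), (13, 49, -37), (-37, 25, 25), (25, 25, -37), (-37, 49, 13), (13, 55, -25), … (8 more)
cycles coincide ⇒ equivalent

yes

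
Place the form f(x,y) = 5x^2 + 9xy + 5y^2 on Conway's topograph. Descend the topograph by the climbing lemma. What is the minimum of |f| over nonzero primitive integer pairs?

translate: b→-1 (≡9 mod 10), so (5,9,5)→(5,-1,1)
flip: (5,-1,1)→(1,1,5)
reduced (well bottom): (1,1,5) with a≤c, −a<b≤a
well minimum = a = 1

1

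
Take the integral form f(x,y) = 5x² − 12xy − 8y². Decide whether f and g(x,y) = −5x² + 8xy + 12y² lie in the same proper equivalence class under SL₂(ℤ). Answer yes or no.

D₁ = 304, D₂ = 304
river cycle of f (length 12): (-8, 12, 5), (5, 8, -12), (-12, 16, 1), (1, 16, -12), (-12, 8, 5), (5, 12, -8), (-8, 4, 9), (9, 14, -3), (-3, 16, 4), (4, 16, -3), … (2 more)
river cycle of g (length 12): (12, 16, -1), (-1, 16, 12), (12, 8, -5), (-5, 12, 8), (8, 4, -9), (-9, 14, 3), (3, 16, -4), (-4, 16, 3), (3, 14, -9), (-9, 4, 8), … (2 more)
cycles differ ⇒ inequivalent

no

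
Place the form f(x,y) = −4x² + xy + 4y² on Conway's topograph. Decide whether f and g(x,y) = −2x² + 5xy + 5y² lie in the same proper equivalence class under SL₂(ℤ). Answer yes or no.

D₁ = 65, D₂ = 65
river cycle of f (length 6): (4, 7, -1), (-1, 7, 4), (4, 1, -4), (-4, 7, 1), (1, 7, -4), (-4, 1, 4)
river cycle of g (length 6): (5, 5, -2), (-2, 7, 2), (2, 5, -5), (-5, 5, 2), (2, 7, -2), (-2, 5, 5)
cycles differ ⇒ inequivalent

no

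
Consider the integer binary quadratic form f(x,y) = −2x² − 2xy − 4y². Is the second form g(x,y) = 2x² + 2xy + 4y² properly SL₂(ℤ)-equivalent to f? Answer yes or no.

D₁ = -28, D₂ = -28
f is negative-definite; reduce −f:
−f: reduced (well bottom): (2,2,4) with a≤c, −a<b≤a
flip sign back: reduced form of f is (-2,-2,-4)
g: reduced (well bottom): (2,2,4) with a≤c, −a<b≤a
reduced forms (-2, -2, -4) vs (2, 2, 4) ⇒ inequivalent

no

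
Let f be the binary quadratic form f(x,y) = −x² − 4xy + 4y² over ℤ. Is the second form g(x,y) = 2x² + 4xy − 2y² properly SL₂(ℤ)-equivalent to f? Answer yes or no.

D₁ = 32, D₂ = 32
river cycle of f (length 2): (4, 4, -1), (-1, 4, 4)
river cycle of g (length 2): (-2, 4, 2), (2, 4, -2)
cycles differ ⇒ inequivalent

no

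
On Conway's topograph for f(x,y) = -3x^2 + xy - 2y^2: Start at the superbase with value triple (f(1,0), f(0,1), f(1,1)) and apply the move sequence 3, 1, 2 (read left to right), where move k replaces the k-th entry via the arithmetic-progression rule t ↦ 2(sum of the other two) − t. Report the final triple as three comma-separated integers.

start (-3,-2,-4) = (f(1,0),f(0,1),f(1,1))
replace slot 3: 2·((-3)+(-2)) − (-4) = -6 → (-3,-2,-6)
replace slot 1: 2·((-2)+(-6)) − (-3) = -13 → (-13,-2,-6)
replace slot 2: 2·((-13)+(-6)) − (-2) = -36 → (-13,-36,-6)

-13,-36,-6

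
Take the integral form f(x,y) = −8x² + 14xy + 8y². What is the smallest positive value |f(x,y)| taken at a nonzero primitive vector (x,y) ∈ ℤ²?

river: ρ → (8,18,-4)
river: ρ → (-4,14,16)
river: ρ → (16,18,-2)
river: ρ → (-2,18,16)
river: ρ → (16,14,-4)
river: ρ → (-4,18,8)
river: ρ → (8,14,-8)
river: ρ → (-8,18,4)
river: ρ → (4,14,-16)
river: ρ → (-16,18,2)
river: ρ → (2,18,-16)
river: ρ → (-16,14,4)
river: ρ → (4,18,-8)
river: ρ → (-8,14,8)
closes: descent 0, river 14
min |a| on river = 2

2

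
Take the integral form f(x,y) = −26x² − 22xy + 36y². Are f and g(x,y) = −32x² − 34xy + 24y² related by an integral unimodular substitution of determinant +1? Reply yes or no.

D₁ = 4228, D₂ = 4228
river cycle of f (length 38): (36, 22, -26), (-26, 30, 32), (32, 34, -24), (-24, 62, 4), (4, 58, -54), (-54, 50, 8), (8, 62, -12), (-12, 58, 18), (18, 50, -24), (-24, 46, 22), … (28 more)
river cycle of g (length 38): (24, 34, -32), (-32, 30, 26), (26, 22, -36), (-36, 50, 12), (12, 46, -44), (-44, 42, 14), (14, 42, -44), (-44, 46, 12), (12, 50, -36), (-36, 22, 26), … (28 more)
cycles differ ⇒ inequivalent

no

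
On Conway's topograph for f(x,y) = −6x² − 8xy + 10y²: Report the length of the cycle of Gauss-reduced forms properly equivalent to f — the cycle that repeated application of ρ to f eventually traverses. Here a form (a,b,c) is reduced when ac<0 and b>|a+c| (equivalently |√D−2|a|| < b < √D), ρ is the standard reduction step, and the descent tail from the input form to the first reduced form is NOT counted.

D = 304, ⌊√D⌋ = 17
descent: ρ → (10,8,-6)  [lands on river]
river: ρ → (-6,16,2)
river: ρ → (2,16,-6)
river: ρ → (-6,8,10)
river: ρ → (10,12,-4)
river: ρ → (-4,12,10)
ρ-cycle length = 6 (tail of 1 descent step not counted)

6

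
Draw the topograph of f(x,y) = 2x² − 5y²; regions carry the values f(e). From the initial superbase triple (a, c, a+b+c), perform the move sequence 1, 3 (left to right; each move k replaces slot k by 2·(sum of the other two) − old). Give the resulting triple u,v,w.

start (2,-5,-3) = (f(1,0),f(0,1),f(1,1))
replace slot 1: 2·((-5)+(-3)) − 2 = -18 → (-18,-5,-3)
replace slot 3: 2·((-18)+(-5)) − (-3) = -43 → (-18,-5,-43)

-18,-5,-43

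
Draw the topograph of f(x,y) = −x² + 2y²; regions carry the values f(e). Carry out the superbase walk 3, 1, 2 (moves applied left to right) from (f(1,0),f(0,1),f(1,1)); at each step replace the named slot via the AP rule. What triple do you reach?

start (-1,2,1) = (f(1,0),f(0,1),f(1,1))
replace slot 3: 2·((-1)+2) − 1 = 1 → (-1,2,1)
replace slot 1: 2·(2+1) − (-1) = 7 → (7,2,1)
replace slot 2: 2·(7+1) − 2 = 14 → (7,14,1)

7,14,1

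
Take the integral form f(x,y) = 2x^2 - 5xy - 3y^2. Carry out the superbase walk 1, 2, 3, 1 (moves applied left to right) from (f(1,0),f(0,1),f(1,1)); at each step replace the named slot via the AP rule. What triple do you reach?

start (2,-3,-6) = (f(1,0),f(0,1),f(1,1))
replace slot 1: 2·((-3)+(-6)) − 2 = -20 → (-20,-3,-6)
replace slot 2: 2·((-20)+(-6)) − (-3) = -49 → (-20,-49,-6)
replace slot 3: 2·((-20)+(-49)) − (-6) = -132 → (-20,-49,-132)
replace slot 1: 2·((-49)+(-132)) − (-20) = -342 → (-342,-49,-132)

-342,-49,-132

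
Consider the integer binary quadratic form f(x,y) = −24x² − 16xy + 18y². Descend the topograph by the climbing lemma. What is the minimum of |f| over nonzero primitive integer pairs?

descent: ρ → (18,16,-24)  [lands on river]
river: ρ → (-24,32,10)
river: ρ → (10,28,-30)
river: ρ → (-30,32,8)
river: ρ → (8,32,-30)
river: ρ → (-30,28,10)
river: ρ → (10,32,-24)
river: ρ → (-24,16,18)
river: ρ → (18,20,-22)
river: ρ → (-22,24,16)
river: ρ → (16,40,-6)
river: ρ → (-6,44,2)
river: ρ → (2,44,-6)
river: ρ → (-6,40,16)
river: ρ → (16,24,-22)
river: ρ → (-22,20,18)
closes: descent 1, river 16
min |a| on river = 2

2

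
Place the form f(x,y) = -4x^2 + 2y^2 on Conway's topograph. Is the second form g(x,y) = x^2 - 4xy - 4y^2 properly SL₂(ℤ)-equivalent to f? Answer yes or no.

D₁ = 32, D₂ = 32
river cycle of f (length 2): (2, 4, -2), (-2, 4, 2)
river cycle of g (length 2): (-4, 4, 1), (1, 4, -4)
cycles differ ⇒ inequivalent

no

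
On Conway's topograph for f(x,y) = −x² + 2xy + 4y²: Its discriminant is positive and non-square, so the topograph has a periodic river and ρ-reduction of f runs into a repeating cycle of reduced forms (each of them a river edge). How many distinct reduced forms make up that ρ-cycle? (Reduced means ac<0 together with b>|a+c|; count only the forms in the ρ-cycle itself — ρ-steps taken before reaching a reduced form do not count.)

D = 20, ⌊√D⌋ = 4
descent: ρ → (4,-2,-1)
descent: ρ → (-1,4,1)  [lands on river]
river: ρ → (1,4,-1)
ρ-cycle length = 2 (tail of 2 descent steps not counted)

2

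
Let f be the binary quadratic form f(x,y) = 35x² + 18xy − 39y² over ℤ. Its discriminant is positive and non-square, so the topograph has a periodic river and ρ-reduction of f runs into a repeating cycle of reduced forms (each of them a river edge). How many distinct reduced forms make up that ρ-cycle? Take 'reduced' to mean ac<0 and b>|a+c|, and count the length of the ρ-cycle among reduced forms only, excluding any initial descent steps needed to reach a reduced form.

D = 5784, ⌊√D⌋ = 76
river: ρ → (-39,60,14)
river: ρ → (14,52,-55)
river: ρ → (-55,58,11)
river: ρ → (11,74,-7)
river: ρ → (-7,66,51)
river: ρ → (51,36,-22)
river: ρ → (-22,52,35)
river: ρ → (35,18,-39)
ρ-cycle length = 8 (tail of 0 descent steps not counted)

8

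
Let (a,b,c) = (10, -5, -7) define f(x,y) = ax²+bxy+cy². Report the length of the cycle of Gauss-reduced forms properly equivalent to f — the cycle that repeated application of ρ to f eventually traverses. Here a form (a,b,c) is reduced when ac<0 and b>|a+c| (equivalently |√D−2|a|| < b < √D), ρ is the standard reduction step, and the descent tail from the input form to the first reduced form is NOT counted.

D = 305, ⌊√D⌋ = 17
descent: ρ → (-7,5,10)  [lands on river]
river: ρ → (10,15,-2)
river: ρ → (-2,17,2)
river: ρ → (2,15,-10)
river: ρ → (-10,5,7)
river: ρ → (7,9,-8)
river: ρ → (-8,7,8)
river: ρ → (8,9,-7)
ρ-cycle length = 8 (tail of 1 descent step not counted)

8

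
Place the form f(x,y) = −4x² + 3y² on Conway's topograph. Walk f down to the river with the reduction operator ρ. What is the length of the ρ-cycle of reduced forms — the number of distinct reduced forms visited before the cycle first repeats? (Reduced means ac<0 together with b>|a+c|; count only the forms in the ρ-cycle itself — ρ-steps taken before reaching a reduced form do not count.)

D = 48, ⌊√D⌋ = 6
descent: ρ → (3,6,-1)  [lands on river]
river: ρ → (-1,6,3)
ρ-cycle length = 2 (tail of 1 descent step not counted)

2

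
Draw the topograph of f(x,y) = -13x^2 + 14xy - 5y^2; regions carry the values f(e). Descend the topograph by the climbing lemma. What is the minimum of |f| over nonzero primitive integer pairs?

translate: b→12 (≡-14 mod 26), so (13,-14,5)→(13,12,4)
flip: (13,12,4)→(4,-12,13)
translate: b→4 (≡-12 mod 8), so (4,-12,13)→(4,4,5)
reduced (well bottom): (4,4,5) with a≤c, −a<b≤a
well minimum |f| = |-4| = 4 (negative-definite)

4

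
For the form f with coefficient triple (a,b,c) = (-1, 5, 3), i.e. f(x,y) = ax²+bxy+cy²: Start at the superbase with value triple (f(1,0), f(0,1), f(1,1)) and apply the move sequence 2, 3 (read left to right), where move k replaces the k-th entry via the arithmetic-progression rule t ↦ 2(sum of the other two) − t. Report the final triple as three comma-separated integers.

start (-1,3,7) = (f(1,0),f(0,1),f(1,1))
replace slot 2: 2·((-1)+7) − 3 = 9 → (-1,9,7)
replace slot 3: 2·((-1)+9) − 7 = 9 → (-1,9,9)

-1,9,9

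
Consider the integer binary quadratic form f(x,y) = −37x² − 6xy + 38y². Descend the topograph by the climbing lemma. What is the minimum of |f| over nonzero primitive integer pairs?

descent: ρ → (38,6,-37)  [lands on river]
river: ρ → (-37,68,7)
river: ρ → (7,72,-17)
river: ρ → (-17,64,23)
river: ρ → (23,74,-2)
river: ρ → (-2,74,23)
river: ρ → (23,64,-17)
river: ρ → (-17,72,7)
river: ρ → (7,68,-37)
river: ρ → (-37,6,38)
river: ρ → (38,70,-5)
river: ρ → (-5,70,38)
closes: descent 1, river 12
min |a| on river = 2

2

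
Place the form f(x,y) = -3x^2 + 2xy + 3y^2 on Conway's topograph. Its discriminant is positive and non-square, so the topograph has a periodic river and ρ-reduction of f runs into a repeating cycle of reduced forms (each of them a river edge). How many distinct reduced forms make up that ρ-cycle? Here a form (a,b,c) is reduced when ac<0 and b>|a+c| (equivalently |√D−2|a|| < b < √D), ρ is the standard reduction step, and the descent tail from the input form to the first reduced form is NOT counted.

D = 40, ⌊√D⌋ = 6
river: ρ → (3,4,-2)
river: ρ → (-2,4,3)
river: ρ → (3,2,-3)
river: ρ → (-3,4,2)
river: ρ → (2,4,-3)
river: ρ → (-3,2,3)
ρ-cycle length = 6 (tail of 0 descent steps not counted)

6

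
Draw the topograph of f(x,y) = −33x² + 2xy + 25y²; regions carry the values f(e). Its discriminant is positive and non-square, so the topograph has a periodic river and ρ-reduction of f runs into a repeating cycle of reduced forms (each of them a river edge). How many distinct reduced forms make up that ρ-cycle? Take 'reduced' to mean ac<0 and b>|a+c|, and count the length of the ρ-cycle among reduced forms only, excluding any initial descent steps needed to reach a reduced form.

D = 3304, ⌊√D⌋ = 57
descent: ρ → (25,48,-10)  [lands on river]
river: ρ → (-10,52,15)
river: ρ → (15,38,-31)
river: ρ → (-31,24,22)
river: ρ → (22,20,-33)
river: ρ → (-33,46,9)
river: ρ → (9,44,-38)
river: ρ → (-38,32,15)
river: ρ → (15,28,-42)
river: ρ → (-42,56,1)
river: ρ → (1,56,-42)
river: ρ → (-42,28,15)
river: ρ → (15,32,-38)
river: ρ → (-38,44,9)
river: ρ → (9,46,-33)
river: ρ → (-33,20,22)
river: ρ → (22,24,-31)
river: ρ → (-31,38,15)
river: ρ → (15,52,-10)
river: ρ → (-10,48,25)
river: ρ → (25,52,-6)
river: ρ → (-6,56,7)
river: ρ → (7,56,-6)
river: ρ → (-6,52,25)
ρ-cycle length = 24 (tail of 1 descent step not counted)

24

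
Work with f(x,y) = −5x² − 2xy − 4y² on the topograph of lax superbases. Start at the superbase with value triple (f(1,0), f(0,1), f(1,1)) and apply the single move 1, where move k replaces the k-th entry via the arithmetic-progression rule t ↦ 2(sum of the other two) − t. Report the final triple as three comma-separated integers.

start (-5,-4,-11) = (f(1,0),f(0,1),f(1,1))
replace slot 1: 2·((-4)+(-11)) − (-5) = -25 → (-25,-4,-11)

-25,-4,-11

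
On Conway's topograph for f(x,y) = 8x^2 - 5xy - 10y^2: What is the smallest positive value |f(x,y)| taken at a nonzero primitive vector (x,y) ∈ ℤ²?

descent: ρ → (-10,5,8)  [lands on river]
river: ρ → (8,11,-7)
river: ρ → (-7,17,2)
river: ρ → (2,15,-15)
river: ρ → (-15,15,2)
river: ρ → (2,17,-7)
river: ρ → (-7,11,8)
river: ρ → (8,5,-10)
river: ρ → (-10,15,3)
river: ρ → (3,15,-10)
closes: descent 1, river 10
min |a| on river = 2

2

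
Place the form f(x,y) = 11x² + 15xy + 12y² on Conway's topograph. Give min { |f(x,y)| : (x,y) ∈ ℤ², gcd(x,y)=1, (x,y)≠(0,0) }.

translate: b→-7 (≡15 mod 22), so (11,15,12)→(11,-7,8)
flip: (11,-7,8)→(8,7,11)
reduced (well bottom): (8,7,11) with a≤c, −a<b≤a
well minimum = a = 8

8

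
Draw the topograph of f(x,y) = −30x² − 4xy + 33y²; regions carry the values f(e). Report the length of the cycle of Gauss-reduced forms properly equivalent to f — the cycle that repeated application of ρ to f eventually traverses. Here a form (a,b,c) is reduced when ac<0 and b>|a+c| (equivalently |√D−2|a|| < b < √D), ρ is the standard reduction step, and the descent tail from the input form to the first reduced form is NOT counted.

D = 3976, ⌊√D⌋ = 63
descent: ρ → (33,4,-30)  [lands on river]
river: ρ → (-30,56,7)
river: ρ → (7,56,-30)
river: ρ → (-30,4,33)
river: ρ → (33,62,-1)
river: ρ → (-1,62,33)
ρ-cycle length = 6 (tail of 1 descent step not counted)

6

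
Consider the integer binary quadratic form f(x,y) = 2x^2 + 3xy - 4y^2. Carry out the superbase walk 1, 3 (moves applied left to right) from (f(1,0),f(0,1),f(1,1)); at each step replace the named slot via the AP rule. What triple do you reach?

start (2,-4,1) = (f(1,0),f(0,1),f(1,1))
replace slot 1: 2·((-4)+1) − 2 = -8 → (-8,-4,1)
replace slot 3: 2·((-8)+(-4)) − 1 = -25 → (-8,-4,-25)

-8,-4,-25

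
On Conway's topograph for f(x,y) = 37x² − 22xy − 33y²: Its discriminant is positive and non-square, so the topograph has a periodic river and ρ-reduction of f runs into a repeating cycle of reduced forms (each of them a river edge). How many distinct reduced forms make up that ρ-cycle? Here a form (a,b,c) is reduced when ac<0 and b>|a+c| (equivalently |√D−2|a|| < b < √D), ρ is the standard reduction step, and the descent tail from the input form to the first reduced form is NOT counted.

D = 5368, ⌊√D⌋ = 73
descent: ρ → (-33,22,37)  [lands on river]
river: ρ → (37,52,-18)
river: ρ → (-18,56,31)
river: ρ → (31,68,-6)
river: ρ → (-6,64,53)
river: ρ → (53,42,-17)
river: ρ → (-17,60,26)
river: ρ → (26,44,-33)
ρ-cycle length = 8 (tail of 1 descent step not counted)

8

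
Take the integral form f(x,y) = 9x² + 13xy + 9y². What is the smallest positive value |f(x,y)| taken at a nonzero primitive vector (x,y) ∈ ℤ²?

translate: b→-5 (≡13 mod 18), so (9,13,9)→(9,-5,5)
flip: (9,-5,5)→(5,5,9)
reduced (well bottom): (5,5,9) with a≤c, −a<b≤a
well minimum = a = 5

5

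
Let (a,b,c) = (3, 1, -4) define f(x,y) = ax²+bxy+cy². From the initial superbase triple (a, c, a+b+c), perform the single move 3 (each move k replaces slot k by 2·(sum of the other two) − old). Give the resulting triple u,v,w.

start (3,-4,0) = (f(1,0),f(0,1),f(1,1))
replace slot 3: 2·(3+(-4)) − 0 = -2 → (3,-4,-2)

3,-4,-2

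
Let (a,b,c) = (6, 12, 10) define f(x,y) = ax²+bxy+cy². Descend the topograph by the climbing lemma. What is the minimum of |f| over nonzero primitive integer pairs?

translate: b→0 (≡12 mod 12), so (6,12,10)→(6,0,4)
flip: (6,0,4)→(4,0,6)
reduced (well bottom): (4,0,6) with a≤c, −a<b≤a
well minimum = a = 4

4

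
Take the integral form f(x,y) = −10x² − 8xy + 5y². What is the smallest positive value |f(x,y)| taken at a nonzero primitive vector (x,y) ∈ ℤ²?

descent: ρ → (5,8,-10)  [lands on river]
river: ρ → (-10,12,3)
river: ρ → (3,12,-10)
river: ρ → (-10,8,5)
river: ρ → (5,12,-6)
river: ρ → (-6,12,5)
closes: descent 1, river 6
min |a| on river = 3

3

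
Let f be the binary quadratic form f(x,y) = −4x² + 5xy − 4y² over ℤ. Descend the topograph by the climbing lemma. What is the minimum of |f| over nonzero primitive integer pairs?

translate: b→3 (≡-5 mod 8), so (4,-5,4)→(4,3,3)
flip: (4,3,3)→(3,-3,4)
translate: b→3 (≡-3 mod 6), so (3,-3,4)→(3,3,4)
reduced (well bottom): (3,3,4) with a≤c, −a<b≤a
well minimum |f| = |-3| = 3 (negative-definite)

3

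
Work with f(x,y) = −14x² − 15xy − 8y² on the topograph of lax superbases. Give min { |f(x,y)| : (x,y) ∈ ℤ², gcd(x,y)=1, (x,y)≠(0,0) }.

translate: b→-13 (≡15 mod 28), so (14,15,8)→(14,-13,7)
flip: (14,-13,7)→(7,13,14)
translate: b→-1 (≡13 mod 14), so (7,13,14)→(7,-1,8)
reduced (well bottom): (7,-1,8) with a≤c, −a<b≤a
well minimum |f| = |-7| = 7 (negative-definite)

7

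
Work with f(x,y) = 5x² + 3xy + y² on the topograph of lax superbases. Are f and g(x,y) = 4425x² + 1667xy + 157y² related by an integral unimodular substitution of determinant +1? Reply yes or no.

D₁ = -11, D₂ = -11
f: flip: (5,3,1)→(1,-3,5)
f: translate: b→1 (≡-3 mod 2), so (1,-3,5)→(1,1,3)
f: reduced (well bottom): (1,1,3) with a≤c, −a<b≤a
g: flip: (4425,1667,157)→(157,-1667,4425)
g: translate: b→-97 (≡-1667 mod 314), so (157,-1667,4425)→(157,-97,15)
g: flip: (157,-97,15)→(15,97,157)
g: translate: b→7 (≡97 mod 30), so (15,97,157)→(15,7,1)
g: flip: (15,7,1)→(1,-7,15)
g: translate: b→1 (≡-7 mod 2), so (1,-7,15)→(1,1,3)
g: reduced (well bottom): (1,1,3) with a≤c, −a<b≤a
reduced forms (1, 1, 3) vs (1, 1, 3) ⇒ equivalent

yes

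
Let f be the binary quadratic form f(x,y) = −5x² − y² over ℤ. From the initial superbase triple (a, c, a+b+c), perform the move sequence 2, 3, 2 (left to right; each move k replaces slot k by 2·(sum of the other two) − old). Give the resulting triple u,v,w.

start (-5,-1,-6) = (f(1,0),f(0,1),f(1,1))
replace slot 2: 2·((-5)+(-6)) − (-1) = -21 → (-5,-21,-6)
replace slot 3: 2·((-5)+(-21)) − (-6) = -46 → (-5,-21,-46)
replace slot 2: 2·((-5)+(-46)) − (-21) = -81 → (-5,-81,-46)

-5,-81,-46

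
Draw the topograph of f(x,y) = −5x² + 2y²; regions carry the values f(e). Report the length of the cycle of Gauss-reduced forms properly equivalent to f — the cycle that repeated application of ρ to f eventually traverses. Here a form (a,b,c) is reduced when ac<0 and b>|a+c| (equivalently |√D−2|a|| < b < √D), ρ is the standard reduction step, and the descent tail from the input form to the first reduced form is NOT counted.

D = 40, ⌊√D⌋ = 6
descent: ρ → (2,4,-3)  [lands on river]
river: ρ → (-3,2,3)
river: ρ → (3,4,-2)
river: ρ → (-2,4,3)
river: ρ → (3,2,-3)
river: ρ → (-3,4,2)
ρ-cycle length = 6 (tail of 1 descent step not counted)

6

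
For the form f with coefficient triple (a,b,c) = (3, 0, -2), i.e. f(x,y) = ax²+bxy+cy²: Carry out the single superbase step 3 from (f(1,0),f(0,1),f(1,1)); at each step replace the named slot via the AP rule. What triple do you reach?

start (3,-2,1) = (f(1,0),f(0,1),f(1,1))
replace slot 3: 2·(3+(-2)) − 1 = 1 → (3,-2,1)

3,-2,1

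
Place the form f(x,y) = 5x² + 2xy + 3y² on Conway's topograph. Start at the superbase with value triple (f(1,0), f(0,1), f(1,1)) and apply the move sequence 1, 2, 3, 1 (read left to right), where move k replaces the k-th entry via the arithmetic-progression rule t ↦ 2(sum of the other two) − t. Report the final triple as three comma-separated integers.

start (5,3,10) = (f(1,0),f(0,1),f(1,1))
replace slot 1: 2·(3+10) − 5 = 21 → (21,3,10)
replace slot 2: 2·(21+10) − 3 = 59 → (21,59,10)
replace slot 3: 2·(21+59) − 10 = 150 → (21,59,150)
replace slot 1: 2·(59+150) − 21 = 397 → (397,59,150)

397,59,150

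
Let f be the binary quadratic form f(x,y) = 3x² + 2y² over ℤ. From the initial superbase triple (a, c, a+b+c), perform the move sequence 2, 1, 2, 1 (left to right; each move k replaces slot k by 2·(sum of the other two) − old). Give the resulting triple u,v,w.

start (3,2,5) = (f(1,0),f(0,1),f(1,1))
replace slot 2: 2·(3+5) − 2 = 14 → (3,14,5)
replace slot 1: 2·(14+5) − 3 = 35 → (35,14,5)
replace slot 2: 2·(35+5) − 14 = 66 → (35,66,5)
replace slot 1: 2·(66+5) − 35 = 107 → (107,66,5)

107,66,5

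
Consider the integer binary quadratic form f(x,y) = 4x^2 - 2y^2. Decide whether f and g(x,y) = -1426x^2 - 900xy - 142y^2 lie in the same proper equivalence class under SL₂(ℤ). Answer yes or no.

D₁ = 32, D₂ = 32
river cycle of f (length 2): (-2, 4, 2), (2, 4, -2)
river cycle of g (length 2): (2, 4, -2), (-2, 4, 2)
cycles coincide ⇒ equivalent

yes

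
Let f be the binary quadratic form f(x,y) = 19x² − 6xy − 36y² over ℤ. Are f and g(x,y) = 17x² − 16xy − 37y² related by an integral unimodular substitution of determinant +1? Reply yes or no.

D₁ = 2772, D₂ = 2772
river cycle of f (length 14): (19, 32, -23), (-23, 14, 28), (28, 42, -9), (-9, 48, 13), (13, 30, -36), (-36, 42, 7), (7, 42, -36), (-36, 30, 13), (13, 48, -9), (-9, 42, 28), … (4 more)
river cycle of g (length 8): (17, 52, -1), (-1, 52, 17), (17, 50, -4), (-4, 46, 41), (41, 36, -9), (-9, 36, 41), (41, 46, -4), (-4, 50, 17)
cycles differ ⇒ inequivalent

no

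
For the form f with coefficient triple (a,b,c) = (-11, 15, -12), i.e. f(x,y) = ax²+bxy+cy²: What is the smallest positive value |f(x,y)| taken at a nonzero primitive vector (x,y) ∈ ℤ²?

translate: b→7 (≡-15 mod 22), so (11,-15,12)→(11,7,8)
flip: (11,7,8)→(8,-7,11)
reduced (well bottom): (8,-7,11) with a≤c, −a<b≤a
well minimum |f| = |-8| = 8 (negative-definite)

8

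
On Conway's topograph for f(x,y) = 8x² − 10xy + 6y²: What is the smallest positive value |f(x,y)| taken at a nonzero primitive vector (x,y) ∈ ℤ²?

translate: b→6 (≡-10 mod 16), so (8,-10,6)→(8,6,4)
flip: (8,6,4)→(4,-6,8)
translate: b→2 (≡-6 mod 8), so (4,-6,8)→(4,2,6)
reduced (well bottom): (4,2,6) with a≤c, −a<b≤a
well minimum = a = 4

4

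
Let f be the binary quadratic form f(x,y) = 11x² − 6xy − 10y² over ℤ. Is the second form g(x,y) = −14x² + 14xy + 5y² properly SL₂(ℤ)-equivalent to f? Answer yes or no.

D₁ = 476, D₂ = 476
river cycle of f (length 8): (-10, 6, 11), (11, 16, -5), (-5, 14, 14), (14, 14, -5), (-5, 16, 11), (11, 6, -10), (-10, 14, 7), (7, 14, -10)
river cycle of g (length 8): (5, 16, -11), (-11, 6, 10), (10, 14, -7), (-7, 14, 10), (10, 6, -11), (-11, 16, 5), (5, 14, -14), (-14, 14, 5)
cycles differ ⇒ inequivalent

no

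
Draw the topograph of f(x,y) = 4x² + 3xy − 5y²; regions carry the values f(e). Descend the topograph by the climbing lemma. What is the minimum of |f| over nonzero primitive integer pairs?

river: ρ → (-5,7,2)
river: ρ → (2,9,-1)
river: ρ → (-1,9,2)
river: ρ → (2,7,-5)
river: ρ → (-5,3,4)
river: ρ → (4,5,-4)
river: ρ → (-4,3,5)
river: ρ → (5,7,-2)
river: ρ → (-2,9,1)
river: ρ → (1,9,-2)
river: ρ → (-2,7,5)
river: ρ → (5,3,-4)
river: ρ → (-4,5,4)
river: ρ → (4,3,-5)
closes: descent 0, river 14
min |a| on river = 1

1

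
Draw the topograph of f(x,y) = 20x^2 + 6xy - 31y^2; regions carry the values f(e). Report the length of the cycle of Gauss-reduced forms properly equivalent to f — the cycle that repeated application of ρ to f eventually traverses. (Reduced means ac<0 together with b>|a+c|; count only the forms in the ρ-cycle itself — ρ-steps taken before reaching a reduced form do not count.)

D = 2516, ⌊√D⌋ = 50
descent: ρ → (-31,-6,20)
descent: ρ → (20,46,-5)  [lands on river]
river: ρ → (-5,44,29)
river: ρ → (29,14,-20)
river: ρ → (-20,26,23)
river: ρ → (23,20,-23)
river: ρ → (-23,26,20)
river: ρ → (20,14,-29)
river: ρ → (-29,44,5)
river: ρ → (5,46,-20)
river: ρ → (-20,34,17)
river: ρ → (17,34,-20)
river: ρ → (-20,46,5)
river: ρ → (5,44,-29)
river: ρ → (-29,14,20)
river: ρ → (20,26,-23)
river: ρ → (-23,20,23)
river: ρ → (23,26,-20)
river: ρ → (-20,14,29)
river: ρ → (29,44,-5)
river: ρ → (-5,46,20)
river: ρ → (20,34,-17)
river: ρ → (-17,34,20)
ρ-cycle length = 22 (tail of 2 descent steps not counted)

22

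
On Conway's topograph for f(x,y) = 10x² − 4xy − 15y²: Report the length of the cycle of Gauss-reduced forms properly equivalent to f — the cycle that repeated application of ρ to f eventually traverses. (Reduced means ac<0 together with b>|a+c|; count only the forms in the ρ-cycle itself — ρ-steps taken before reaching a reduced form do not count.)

D = 616, ⌊√D⌋ = 24
descent: ρ → (-15,4,10)
descent: ρ → (10,16,-9)  [lands on river]
river: ρ → (-9,20,6)
river: ρ → (6,16,-15)
river: ρ → (-15,14,7)
river: ρ → (7,14,-15)
river: ρ → (-15,16,6)
river: ρ → (6,20,-9)
river: ρ → (-9,16,10)
river: ρ → (10,24,-1)
river: ρ → (-1,24,10)
ρ-cycle length = 10 (tail of 2 descent steps not counted)

10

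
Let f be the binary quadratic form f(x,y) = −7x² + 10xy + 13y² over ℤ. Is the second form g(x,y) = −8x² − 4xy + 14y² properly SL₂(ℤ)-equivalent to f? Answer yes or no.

D₁ = 464, D₂ = 464
river cycle of f (length 10): (13, 16, -4), (-4, 16, 13), (13, 10, -7), (-7, 18, 5), (5, 12, -16), (-16, 20, 1), (1, 20, -16), (-16, 12, 5), (5, 18, -7), (-7, 10, 13)
river cycle of g (length 10): (-8, 12, 10), (10, 8, -10), (-10, 12, 8), (8, 20, -2), (-2, 20, 8), (8, 12, -10), (-10, 8, 10), (10, 12, -8), (-8, 20, 2), (2, 20, -8)
cycles differ ⇒ inequivalent

no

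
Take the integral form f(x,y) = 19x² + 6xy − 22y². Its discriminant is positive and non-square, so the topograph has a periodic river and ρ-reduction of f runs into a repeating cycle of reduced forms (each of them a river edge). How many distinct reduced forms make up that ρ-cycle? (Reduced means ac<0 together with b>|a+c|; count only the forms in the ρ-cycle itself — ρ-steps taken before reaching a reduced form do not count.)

D = 1708, ⌊√D⌋ = 41
river: ρ → (-22,38,3)
river: ρ → (3,40,-9)
river: ρ → (-9,32,19)
river: ρ → (19,6,-22)
ρ-cycle length = 4 (tail of 0 descent steps not counted)

4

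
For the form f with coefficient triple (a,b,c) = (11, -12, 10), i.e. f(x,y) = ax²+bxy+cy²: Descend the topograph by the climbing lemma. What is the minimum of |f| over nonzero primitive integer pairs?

translate: b→10 (≡-12 mod 22), so (11,-12,10)→(11,10,9)
flip: (11,10,9)→(9,-10,11)
translate: b→8 (≡-10 mod 18), so (9,-10,11)→(9,8,10)
reduced (well bottom): (9,8,10) with a≤c, −a<b≤a
well minimum = a = 9

9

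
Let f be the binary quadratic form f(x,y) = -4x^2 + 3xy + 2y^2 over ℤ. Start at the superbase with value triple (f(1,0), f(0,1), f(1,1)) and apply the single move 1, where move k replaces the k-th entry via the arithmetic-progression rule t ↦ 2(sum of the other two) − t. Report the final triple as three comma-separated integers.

start (-4,2,1) = (f(1,0),f(0,1),f(1,1))
replace slot 1: 2·(2+1) − (-4) = 10 → (10,2,1)

10,2,1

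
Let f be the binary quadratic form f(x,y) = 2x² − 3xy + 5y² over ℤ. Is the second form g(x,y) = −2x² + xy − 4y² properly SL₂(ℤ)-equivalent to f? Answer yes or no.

D₁ = -31, D₂ = -31
f: translate: b→1 (≡-3 mod 4), so (2,-3,5)→(2,1,4)
f: reduced (well bottom): (2,1,4) with a≤c, −a<b≤a
g is negative-definite; reduce −g:
−g: reduced (well bottom): (2,-1,4) with a≤c, −a<b≤a
flip sign back: reduced form of g is (-2,1,-4)
reduced forms (2, 1, 4) vs (-2, 1, -4) ⇒ inequivalent

no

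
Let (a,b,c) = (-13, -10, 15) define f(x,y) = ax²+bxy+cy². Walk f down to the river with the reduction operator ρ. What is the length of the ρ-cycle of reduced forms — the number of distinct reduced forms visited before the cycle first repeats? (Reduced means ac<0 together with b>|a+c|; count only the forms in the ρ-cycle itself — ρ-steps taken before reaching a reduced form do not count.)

D = 880, ⌊√D⌋ = 29
descent: ρ → (15,10,-13)  [lands on river]
river: ρ → (-13,16,12)
river: ρ → (12,8,-17)
river: ρ → (-17,26,3)
river: ρ → (3,28,-8)
river: ρ → (-8,20,15)
ρ-cycle length = 6 (tail of 1 descent step not counted)

6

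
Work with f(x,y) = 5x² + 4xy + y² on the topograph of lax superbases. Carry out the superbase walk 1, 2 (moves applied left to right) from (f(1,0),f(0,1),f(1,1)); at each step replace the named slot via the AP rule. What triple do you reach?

start (5,1,10) = (f(1,0),f(0,1),f(1,1))
replace slot 1: 2·(1+10) − 5 = 17 → (17,1,10)
replace slot 2: 2·(17+10) − 1 = 53 → (17,53,10)

17,53,10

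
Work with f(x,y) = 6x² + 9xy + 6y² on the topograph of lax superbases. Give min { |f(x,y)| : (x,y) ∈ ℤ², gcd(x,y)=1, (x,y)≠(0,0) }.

translate: b→-3 (≡9 mod 12), so (6,9,6)→(6,-3,3)
flip: (6,-3,3)→(3,3,6)
reduced (well bottom): (3,3,6) with a≤c, −a<b≤a
well minimum = a = 3

3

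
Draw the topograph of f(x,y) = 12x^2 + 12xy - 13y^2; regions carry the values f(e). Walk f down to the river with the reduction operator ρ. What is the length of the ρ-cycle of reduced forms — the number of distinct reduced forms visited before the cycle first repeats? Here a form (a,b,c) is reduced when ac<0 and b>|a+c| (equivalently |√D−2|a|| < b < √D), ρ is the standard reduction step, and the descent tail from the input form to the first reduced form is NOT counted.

D = 768, ⌊√D⌋ = 27
river: ρ → (-13,14,11)
river: ρ → (11,8,-16)
river: ρ → (-16,24,3)
river: ρ → (3,24,-16)
river: ρ → (-16,8,11)
river: ρ → (11,14,-13)
river: ρ → (-13,12,12)
river: ρ → (12,12,-13)
ρ-cycle length = 8 (tail of 0 descent steps not counted)

8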